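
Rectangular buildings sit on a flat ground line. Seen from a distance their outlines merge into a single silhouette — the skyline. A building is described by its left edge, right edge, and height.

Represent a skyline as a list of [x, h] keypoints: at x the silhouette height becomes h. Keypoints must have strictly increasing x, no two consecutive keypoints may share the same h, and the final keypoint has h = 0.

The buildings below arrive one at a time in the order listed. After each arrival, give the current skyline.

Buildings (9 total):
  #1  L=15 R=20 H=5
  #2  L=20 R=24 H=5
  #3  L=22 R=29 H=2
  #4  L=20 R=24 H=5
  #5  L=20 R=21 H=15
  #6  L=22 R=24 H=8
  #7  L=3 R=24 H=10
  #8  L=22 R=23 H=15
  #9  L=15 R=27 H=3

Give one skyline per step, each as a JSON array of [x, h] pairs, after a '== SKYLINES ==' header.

== SKYLINES ==
[[15,5],[20,0]]
[[15,5],[24,0]]
[[15,5],[24,2],[29,0]]
[[15,5],[24,2],[29,0]]
[[15,5],[20,15],[21,5],[24,2],[29,0]]
[[15,5],[20,15],[21,5],[22,8],[24,2],[29,0]]
[[3,10],[20,15],[21,10],[24,2],[29,0]]
[[3,10],[20,15],[21,10],[22,15],[23,10],[24,2],[29,0]]
[[3,10],[20,15],[21,10],[22,15],[23,10],[24,3],[27,2],[29,0]]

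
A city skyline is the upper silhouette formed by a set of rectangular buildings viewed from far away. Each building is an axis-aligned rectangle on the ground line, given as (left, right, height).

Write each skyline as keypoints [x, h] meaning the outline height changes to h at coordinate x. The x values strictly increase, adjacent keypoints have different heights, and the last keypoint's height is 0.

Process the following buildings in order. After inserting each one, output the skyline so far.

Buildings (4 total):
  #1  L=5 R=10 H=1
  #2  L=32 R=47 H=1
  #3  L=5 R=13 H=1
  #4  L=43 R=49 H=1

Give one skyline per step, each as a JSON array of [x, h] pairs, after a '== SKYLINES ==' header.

== SKYLINES ==
[[5,1],[10,0]]
[[5,1],[10,0],[32,1],[47,0]]
[[5,1],[13,0],[32,1],[47,0]]
[[5,1],[13,0],[32,1],[49,0]]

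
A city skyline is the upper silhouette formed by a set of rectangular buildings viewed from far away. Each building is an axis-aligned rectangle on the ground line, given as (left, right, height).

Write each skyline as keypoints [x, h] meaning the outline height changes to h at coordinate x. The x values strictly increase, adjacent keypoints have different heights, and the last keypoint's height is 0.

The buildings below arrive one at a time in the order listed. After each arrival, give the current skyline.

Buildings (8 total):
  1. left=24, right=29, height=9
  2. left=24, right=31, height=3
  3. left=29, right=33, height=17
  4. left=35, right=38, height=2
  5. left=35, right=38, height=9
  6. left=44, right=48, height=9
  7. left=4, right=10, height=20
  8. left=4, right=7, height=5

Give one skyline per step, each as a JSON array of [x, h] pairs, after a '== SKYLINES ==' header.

== SKYLINES ==
[[24,9],[29,0]]
[[24,9],[29,3],[31,0]]
[[24,9],[29,17],[33,0]]
[[24,9],[29,17],[33,0],[35,2],[38,0]]
[[24,9],[29,17],[33,0],[35,9],[38,0]]
[[24,9],[29,17],[33,0],[35,9],[38,0],[44,9],[48,0]]
[[4,20],[10,0],[24,9],[29,17],[33,0],[35,9],[38,0],[44,9],[48,0]]
[[4,20],[10,0],[24,9],[29,17],[33,0],[35,9],[38,0],[44,9],[48,0]]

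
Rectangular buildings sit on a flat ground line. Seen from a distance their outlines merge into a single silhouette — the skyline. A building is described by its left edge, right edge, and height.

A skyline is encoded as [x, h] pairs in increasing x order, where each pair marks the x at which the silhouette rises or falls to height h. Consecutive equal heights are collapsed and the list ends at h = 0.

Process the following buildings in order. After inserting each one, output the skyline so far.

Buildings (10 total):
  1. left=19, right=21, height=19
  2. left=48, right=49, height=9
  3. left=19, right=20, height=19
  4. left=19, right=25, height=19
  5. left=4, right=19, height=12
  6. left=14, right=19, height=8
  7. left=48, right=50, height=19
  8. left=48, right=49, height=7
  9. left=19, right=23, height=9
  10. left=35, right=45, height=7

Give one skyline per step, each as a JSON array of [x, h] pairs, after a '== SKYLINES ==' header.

== SKYLINES ==
[[19,19],[21,0]]
[[19,19],[21,0],[48,9],[49,0]]
[[19,19],[21,0],[48,9],[49,0]]
[[19,19],[25,0],[48,9],[49,0]]
[[4,12],[19,19],[25,0],[48,9],[49,0]]
[[4,12],[19,19],[25,0],[48,9],[49,0]]
[[4,12],[19,19],[25,0],[48,19],[50,0]]
[[4,12],[19,19],[25,0],[48,19],[50,0]]
[[4,12],[19,19],[25,0],[48,19],[50,0]]
[[4,12],[19,19],[25,0],[35,7],[45,0],[48,19],[50,0]]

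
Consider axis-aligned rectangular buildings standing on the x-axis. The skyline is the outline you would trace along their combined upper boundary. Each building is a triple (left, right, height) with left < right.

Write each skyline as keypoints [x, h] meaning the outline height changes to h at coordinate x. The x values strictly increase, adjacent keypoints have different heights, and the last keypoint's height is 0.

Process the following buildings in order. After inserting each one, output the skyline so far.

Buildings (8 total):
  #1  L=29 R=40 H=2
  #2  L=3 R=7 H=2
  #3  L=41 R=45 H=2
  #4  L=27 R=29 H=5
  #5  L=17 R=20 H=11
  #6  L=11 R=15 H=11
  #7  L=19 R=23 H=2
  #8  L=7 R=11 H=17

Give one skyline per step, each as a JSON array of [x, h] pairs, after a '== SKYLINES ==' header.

== SKYLINES ==
[[29,2],[40,0]]
[[3,2],[7,0],[29,2],[40,0]]
[[3,2],[7,0],[29,2],[40,0],[41,2],[45,0]]
[[3,2],[7,0],[27,5],[29,2],[40,0],[41,2],[45,0]]
[[3,2],[7,0],[17,11],[20,0],[27,5],[29,2],[40,0],[41,2],[45,0]]
[[3,2],[7,0],[11,11],[15,0],[17,11],[20,0],[27,5],[29,2],[40,0],[41,2],[45,0]]
[[3,2],[7,0],[11,11],[15,0],[17,11],[20,2],[23,0],[27,5],[29,2],[40,0],[41,2],[45,0]]
[[3,2],[7,17],[11,11],[15,0],[17,11],[20,2],[23,0],[27,5],[29,2],[40,0],[41,2],[45,0]]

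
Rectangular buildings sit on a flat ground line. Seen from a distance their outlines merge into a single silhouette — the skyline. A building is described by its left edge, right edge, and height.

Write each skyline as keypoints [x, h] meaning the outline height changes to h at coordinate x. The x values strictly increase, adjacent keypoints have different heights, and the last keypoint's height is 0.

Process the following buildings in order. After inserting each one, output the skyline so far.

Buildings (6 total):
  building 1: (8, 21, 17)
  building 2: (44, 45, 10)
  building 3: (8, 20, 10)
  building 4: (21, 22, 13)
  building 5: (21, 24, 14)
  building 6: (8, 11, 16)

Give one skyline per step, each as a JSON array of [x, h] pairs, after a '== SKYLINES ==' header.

== SKYLINES ==
[[8,17],[21,0]]
[[8,17],[21,0],[44,10],[45,0]]
[[8,17],[21,0],[44,10],[45,0]]
[[8,17],[21,13],[22,0],[44,10],[45,0]]
[[8,17],[21,14],[24,0],[44,10],[45,0]]
[[8,17],[21,14],[24,0],[44,10],[45,0]]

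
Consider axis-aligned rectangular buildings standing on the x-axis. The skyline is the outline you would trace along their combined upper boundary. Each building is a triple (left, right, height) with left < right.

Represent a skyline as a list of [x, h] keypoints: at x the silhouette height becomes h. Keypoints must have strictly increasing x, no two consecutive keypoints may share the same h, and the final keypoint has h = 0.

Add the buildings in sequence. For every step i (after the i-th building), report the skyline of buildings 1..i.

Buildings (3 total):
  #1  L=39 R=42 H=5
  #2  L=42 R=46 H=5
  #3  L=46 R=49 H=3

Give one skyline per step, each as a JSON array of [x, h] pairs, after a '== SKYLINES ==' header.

== SKYLINES ==
[[39,5],[42,0]]
[[39,5],[46,0]]
[[39,5],[46,3],[49,0]]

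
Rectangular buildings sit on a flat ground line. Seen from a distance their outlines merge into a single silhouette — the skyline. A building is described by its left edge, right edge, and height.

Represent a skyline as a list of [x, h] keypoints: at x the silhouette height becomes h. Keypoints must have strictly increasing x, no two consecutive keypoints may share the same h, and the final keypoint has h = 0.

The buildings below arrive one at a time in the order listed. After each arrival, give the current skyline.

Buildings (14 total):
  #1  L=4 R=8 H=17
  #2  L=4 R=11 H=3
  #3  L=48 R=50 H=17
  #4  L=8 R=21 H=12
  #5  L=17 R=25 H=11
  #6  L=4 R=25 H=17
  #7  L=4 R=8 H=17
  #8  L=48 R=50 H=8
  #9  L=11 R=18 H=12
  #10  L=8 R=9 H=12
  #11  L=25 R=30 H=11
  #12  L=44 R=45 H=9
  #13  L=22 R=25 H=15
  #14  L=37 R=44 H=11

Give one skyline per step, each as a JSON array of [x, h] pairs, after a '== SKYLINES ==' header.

== SKYLINES ==
[[4,17],[8,0]]
[[4,17],[8,3],[11,0]]
[[4,17],[8,3],[11,0],[48,17],[50,0]]
[[4,17],[8,12],[21,0],[48,17],[50,0]]
[[4,17],[8,12],[21,11],[25,0],[48,17],[50,0]]
[[4,17],[25,0],[48,17],[50,0]]
[[4,17],[25,0],[48,17],[50,0]]
[[4,17],[25,0],[48,17],[50,0]]
[[4,17],[25,0],[48,17],[50,0]]
[[4,17],[25,0],[48,17],[50,0]]
[[4,17],[25,11],[30,0],[48,17],[50,0]]
[[4,17],[25,11],[30,0],[44,9],[45,0],[48,17],[50,0]]
[[4,17],[25,11],[30,0],[44,9],[45,0],[48,17],[50,0]]
[[4,17],[25,11],[30,0],[37,11],[44,9],[45,0],[48,17],[50,0]]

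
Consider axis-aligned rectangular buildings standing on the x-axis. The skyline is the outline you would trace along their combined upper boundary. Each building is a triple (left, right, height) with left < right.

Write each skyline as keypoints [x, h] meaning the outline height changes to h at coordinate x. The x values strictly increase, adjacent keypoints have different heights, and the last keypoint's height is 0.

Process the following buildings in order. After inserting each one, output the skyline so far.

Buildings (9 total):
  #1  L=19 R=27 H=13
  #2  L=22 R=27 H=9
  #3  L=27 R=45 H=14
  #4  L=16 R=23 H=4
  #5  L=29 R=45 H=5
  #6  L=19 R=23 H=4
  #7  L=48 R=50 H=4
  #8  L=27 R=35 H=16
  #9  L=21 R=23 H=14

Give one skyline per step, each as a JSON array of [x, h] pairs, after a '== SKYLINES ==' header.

== SKYLINES ==
[[19,13],[27,0]]
[[19,13],[27,0]]
[[19,13],[27,14],[45,0]]
[[16,4],[19,13],[27,14],[45,0]]
[[16,4],[19,13],[27,14],[45,0]]
[[16,4],[19,13],[27,14],[45,0]]
[[16,4],[19,13],[27,14],[45,0],[48,4],[50,0]]
[[16,4],[19,13],[27,16],[35,14],[45,0],[48,4],[50,0]]
[[16,4],[19,13],[21,14],[23,13],[27,16],[35,14],[45,0],[48,4],[50,0]]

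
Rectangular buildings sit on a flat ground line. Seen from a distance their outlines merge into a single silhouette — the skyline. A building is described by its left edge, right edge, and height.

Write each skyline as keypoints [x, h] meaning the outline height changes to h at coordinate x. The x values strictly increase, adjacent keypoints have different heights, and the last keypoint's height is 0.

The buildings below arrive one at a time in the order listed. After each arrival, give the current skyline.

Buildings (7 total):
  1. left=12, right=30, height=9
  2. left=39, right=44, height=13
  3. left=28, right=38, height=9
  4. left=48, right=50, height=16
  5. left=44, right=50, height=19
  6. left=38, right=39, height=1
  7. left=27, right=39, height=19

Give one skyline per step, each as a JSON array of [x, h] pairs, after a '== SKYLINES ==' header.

== SKYLINES ==
[[12,9],[30,0]]
[[12,9],[30,0],[39,13],[44,0]]
[[12,9],[38,0],[39,13],[44,0]]
[[12,9],[38,0],[39,13],[44,0],[48,16],[50,0]]
[[12,9],[38,0],[39,13],[44,19],[50,0]]
[[12,9],[38,1],[39,13],[44,19],[50,0]]
[[12,9],[27,19],[39,13],[44,19],[50,0]]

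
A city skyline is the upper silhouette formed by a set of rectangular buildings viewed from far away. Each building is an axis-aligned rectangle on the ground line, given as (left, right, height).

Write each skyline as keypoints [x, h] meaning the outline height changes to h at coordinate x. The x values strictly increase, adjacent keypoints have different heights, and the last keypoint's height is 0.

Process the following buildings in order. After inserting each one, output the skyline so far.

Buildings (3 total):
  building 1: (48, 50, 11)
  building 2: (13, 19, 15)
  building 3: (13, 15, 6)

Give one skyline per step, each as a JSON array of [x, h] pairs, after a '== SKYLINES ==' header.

== SKYLINES ==
[[48,11],[50,0]]
[[13,15],[19,0],[48,11],[50,0]]
[[13,15],[19,0],[48,11],[50,0]]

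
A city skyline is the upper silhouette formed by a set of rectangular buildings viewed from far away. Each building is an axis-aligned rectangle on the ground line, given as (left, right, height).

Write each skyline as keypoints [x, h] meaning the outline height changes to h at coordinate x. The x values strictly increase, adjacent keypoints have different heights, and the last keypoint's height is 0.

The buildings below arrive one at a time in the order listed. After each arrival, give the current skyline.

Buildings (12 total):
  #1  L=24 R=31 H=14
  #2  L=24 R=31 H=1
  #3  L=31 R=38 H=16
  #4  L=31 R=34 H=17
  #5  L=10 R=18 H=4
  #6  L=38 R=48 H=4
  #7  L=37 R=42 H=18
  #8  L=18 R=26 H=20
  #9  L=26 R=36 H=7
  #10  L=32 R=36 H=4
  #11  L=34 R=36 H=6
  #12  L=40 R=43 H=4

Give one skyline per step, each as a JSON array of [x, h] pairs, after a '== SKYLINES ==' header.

== SKYLINES ==
[[24,14],[31,0]]
[[24,14],[31,0]]
[[24,14],[31,16],[38,0]]
[[24,14],[31,17],[34,16],[38,0]]
[[10,4],[18,0],[24,14],[31,17],[34,16],[38,0]]
[[10,4],[18,0],[24,14],[31,17],[34,16],[38,4],[48,0]]
[[10,4],[18,0],[24,14],[31,17],[34,16],[37,18],[42,4],[48,0]]
[[10,4],[18,20],[26,14],[31,17],[34,16],[37,18],[42,4],[48,0]]
[[10,4],[18,20],[26,14],[31,17],[34,16],[37,18],[42,4],[48,0]]
[[10,4],[18,20],[26,14],[31,17],[34,16],[37,18],[42,4],[48,0]]
[[10,4],[18,20],[26,14],[31,17],[34,16],[37,18],[42,4],[48,0]]
[[10,4],[18,20],[26,14],[31,17],[34,16],[37,18],[42,4],[48,0]]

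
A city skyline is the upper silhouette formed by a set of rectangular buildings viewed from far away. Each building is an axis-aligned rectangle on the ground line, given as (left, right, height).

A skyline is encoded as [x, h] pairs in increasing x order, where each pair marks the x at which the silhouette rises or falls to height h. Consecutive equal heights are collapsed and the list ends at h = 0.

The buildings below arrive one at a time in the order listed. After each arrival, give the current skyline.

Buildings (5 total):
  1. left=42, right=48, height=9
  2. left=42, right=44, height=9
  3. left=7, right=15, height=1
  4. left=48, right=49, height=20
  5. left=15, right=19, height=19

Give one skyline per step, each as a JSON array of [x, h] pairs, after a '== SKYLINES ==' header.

== SKYLINES ==
[[42,9],[48,0]]
[[42,9],[48,0]]
[[7,1],[15,0],[42,9],[48,0]]
[[7,1],[15,0],[42,9],[48,20],[49,0]]
[[7,1],[15,19],[19,0],[42,9],[48,20],[49,0]]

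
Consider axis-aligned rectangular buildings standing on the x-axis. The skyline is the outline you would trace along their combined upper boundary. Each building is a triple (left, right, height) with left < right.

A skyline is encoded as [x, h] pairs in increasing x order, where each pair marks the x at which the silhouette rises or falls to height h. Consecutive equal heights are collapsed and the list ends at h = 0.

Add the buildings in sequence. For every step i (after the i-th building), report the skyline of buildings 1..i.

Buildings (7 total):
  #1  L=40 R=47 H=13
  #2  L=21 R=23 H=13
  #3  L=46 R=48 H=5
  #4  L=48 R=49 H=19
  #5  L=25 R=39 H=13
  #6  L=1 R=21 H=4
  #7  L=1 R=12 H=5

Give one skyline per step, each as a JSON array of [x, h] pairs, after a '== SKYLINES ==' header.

== SKYLINES ==
[[40,13],[47,0]]
[[21,13],[23,0],[40,13],[47,0]]
[[21,13],[23,0],[40,13],[47,5],[48,0]]
[[21,13],[23,0],[40,13],[47,5],[48,19],[49,0]]
[[21,13],[23,0],[25,13],[39,0],[40,13],[47,5],[48,19],[49,0]]
[[1,4],[21,13],[23,0],[25,13],[39,0],[40,13],[47,5],[48,19],[49,0]]
[[1,5],[12,4],[21,13],[23,0],[25,13],[39,0],[40,13],[47,5],[48,19],[49,0]]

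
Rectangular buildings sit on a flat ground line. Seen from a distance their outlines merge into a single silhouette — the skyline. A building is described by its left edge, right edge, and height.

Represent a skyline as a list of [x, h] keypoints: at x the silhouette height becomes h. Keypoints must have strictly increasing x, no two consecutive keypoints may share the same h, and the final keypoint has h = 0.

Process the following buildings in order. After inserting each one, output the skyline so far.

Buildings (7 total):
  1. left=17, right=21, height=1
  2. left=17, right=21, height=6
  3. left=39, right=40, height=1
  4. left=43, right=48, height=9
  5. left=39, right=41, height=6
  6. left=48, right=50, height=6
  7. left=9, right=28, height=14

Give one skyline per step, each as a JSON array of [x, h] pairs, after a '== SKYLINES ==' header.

== SKYLINES ==
[[17,1],[21,0]]
[[17,6],[21,0]]
[[17,6],[21,0],[39,1],[40,0]]
[[17,6],[21,0],[39,1],[40,0],[43,9],[48,0]]
[[17,6],[21,0],[39,6],[41,0],[43,9],[48,0]]
[[17,6],[21,0],[39,6],[41,0],[43,9],[48,6],[50,0]]
[[9,14],[28,0],[39,6],[41,0],[43,9],[48,6],[50,0]]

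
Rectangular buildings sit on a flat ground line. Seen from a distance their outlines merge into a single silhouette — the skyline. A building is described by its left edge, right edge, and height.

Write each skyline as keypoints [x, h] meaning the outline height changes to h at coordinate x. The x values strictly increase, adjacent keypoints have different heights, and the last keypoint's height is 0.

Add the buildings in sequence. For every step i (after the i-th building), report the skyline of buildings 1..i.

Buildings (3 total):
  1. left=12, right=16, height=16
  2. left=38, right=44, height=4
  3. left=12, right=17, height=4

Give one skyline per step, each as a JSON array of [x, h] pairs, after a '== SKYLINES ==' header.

== SKYLINES ==
[[12,16],[16,0]]
[[12,16],[16,0],[38,4],[44,0]]
[[12,16],[16,4],[17,0],[38,4],[44,0]]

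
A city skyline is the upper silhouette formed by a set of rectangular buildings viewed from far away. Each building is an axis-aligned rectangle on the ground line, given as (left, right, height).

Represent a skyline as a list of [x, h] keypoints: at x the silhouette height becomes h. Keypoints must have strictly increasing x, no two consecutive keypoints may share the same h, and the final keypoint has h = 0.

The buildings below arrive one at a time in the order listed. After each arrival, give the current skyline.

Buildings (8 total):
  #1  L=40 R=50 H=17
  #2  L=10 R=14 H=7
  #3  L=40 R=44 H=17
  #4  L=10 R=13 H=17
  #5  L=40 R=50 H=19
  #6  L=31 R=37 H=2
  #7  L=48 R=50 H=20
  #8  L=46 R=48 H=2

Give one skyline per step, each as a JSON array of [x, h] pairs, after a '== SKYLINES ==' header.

== SKYLINES ==
[[40,17],[50,0]]
[[10,7],[14,0],[40,17],[50,0]]
[[10,7],[14,0],[40,17],[50,0]]
[[10,17],[13,7],[14,0],[40,17],[50,0]]
[[10,17],[13,7],[14,0],[40,19],[50,0]]
[[10,17],[13,7],[14,0],[31,2],[37,0],[40,19],[50,0]]
[[10,17],[13,7],[14,0],[31,2],[37,0],[40,19],[48,20],[50,0]]
[[10,17],[13,7],[14,0],[31,2],[37,0],[40,19],[48,20],[50,0]]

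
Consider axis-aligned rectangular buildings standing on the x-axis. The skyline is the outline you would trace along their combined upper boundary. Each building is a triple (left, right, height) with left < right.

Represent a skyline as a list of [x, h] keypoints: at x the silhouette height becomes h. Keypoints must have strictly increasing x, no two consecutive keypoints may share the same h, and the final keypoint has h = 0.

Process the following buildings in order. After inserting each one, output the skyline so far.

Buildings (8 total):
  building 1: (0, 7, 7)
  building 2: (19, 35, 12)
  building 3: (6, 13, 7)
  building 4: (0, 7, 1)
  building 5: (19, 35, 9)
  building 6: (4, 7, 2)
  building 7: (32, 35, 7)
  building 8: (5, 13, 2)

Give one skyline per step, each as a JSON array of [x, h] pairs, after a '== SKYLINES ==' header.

== SKYLINES ==
[[0,7],[7,0]]
[[0,7],[7,0],[19,12],[35,0]]
[[0,7],[13,0],[19,12],[35,0]]
[[0,7],[13,0],[19,12],[35,0]]
[[0,7],[13,0],[19,12],[35,0]]
[[0,7],[13,0],[19,12],[35,0]]
[[0,7],[13,0],[19,12],[35,0]]
[[0,7],[13,0],[19,12],[35,0]]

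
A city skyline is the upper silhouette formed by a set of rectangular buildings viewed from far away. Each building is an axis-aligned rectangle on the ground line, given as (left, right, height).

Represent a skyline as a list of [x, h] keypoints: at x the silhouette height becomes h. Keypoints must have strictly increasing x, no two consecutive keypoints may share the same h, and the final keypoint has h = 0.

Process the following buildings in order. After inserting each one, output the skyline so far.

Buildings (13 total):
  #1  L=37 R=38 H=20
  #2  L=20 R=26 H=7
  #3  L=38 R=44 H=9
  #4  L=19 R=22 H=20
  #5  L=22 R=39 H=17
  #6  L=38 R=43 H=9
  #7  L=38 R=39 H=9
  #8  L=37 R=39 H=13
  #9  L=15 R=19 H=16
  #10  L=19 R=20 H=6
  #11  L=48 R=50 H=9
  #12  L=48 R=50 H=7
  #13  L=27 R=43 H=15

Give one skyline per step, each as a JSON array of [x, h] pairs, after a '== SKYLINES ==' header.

== SKYLINES ==
[[37,20],[38,0]]
[[20,7],[26,0],[37,20],[38,0]]
[[20,7],[26,0],[37,20],[38,9],[44,0]]
[[19,20],[22,7],[26,0],[37,20],[38,9],[44,0]]
[[19,20],[22,17],[37,20],[38,17],[39,9],[44,0]]
[[19,20],[22,17],[37,20],[38,17],[39,9],[44,0]]
[[19,20],[22,17],[37,20],[38,17],[39,9],[44,0]]
[[19,20],[22,17],[37,20],[38,17],[39,9],[44,0]]
[[15,16],[19,20],[22,17],[37,20],[38,17],[39,9],[44,0]]
[[15,16],[19,20],[22,17],[37,20],[38,17],[39,9],[44,0]]
[[15,16],[19,20],[22,17],[37,20],[38,17],[39,9],[44,0],[48,9],[50,0]]
[[15,16],[19,20],[22,17],[37,20],[38,17],[39,9],[44,0],[48,9],[50,0]]
[[15,16],[19,20],[22,17],[37,20],[38,17],[39,15],[43,9],[44,0],[48,9],[50,0]]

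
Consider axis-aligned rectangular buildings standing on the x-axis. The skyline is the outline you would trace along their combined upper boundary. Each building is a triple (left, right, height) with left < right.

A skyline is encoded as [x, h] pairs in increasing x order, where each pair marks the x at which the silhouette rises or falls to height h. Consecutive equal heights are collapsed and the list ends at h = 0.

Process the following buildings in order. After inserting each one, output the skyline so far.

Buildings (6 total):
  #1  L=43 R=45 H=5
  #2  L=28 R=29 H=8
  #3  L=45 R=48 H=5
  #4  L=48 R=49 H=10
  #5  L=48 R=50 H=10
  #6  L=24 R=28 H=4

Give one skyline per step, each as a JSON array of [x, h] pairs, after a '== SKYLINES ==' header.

== SKYLINES ==
[[43,5],[45,0]]
[[28,8],[29,0],[43,5],[45,0]]
[[28,8],[29,0],[43,5],[48,0]]
[[28,8],[29,0],[43,5],[48,10],[49,0]]
[[28,8],[29,0],[43,5],[48,10],[50,0]]
[[24,4],[28,8],[29,0],[43,5],[48,10],[50,0]]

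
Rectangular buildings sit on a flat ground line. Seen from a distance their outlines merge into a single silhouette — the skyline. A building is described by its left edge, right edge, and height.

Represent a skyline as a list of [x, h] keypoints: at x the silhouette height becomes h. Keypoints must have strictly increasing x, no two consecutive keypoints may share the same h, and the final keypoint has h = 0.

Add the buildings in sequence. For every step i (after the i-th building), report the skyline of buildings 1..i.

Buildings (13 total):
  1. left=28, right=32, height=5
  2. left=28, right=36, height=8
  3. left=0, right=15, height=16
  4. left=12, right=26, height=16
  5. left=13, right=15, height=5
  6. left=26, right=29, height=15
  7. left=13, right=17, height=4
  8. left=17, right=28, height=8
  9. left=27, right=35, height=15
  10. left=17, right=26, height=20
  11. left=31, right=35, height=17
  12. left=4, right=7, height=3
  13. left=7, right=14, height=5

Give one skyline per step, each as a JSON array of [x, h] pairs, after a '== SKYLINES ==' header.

== SKYLINES ==
[[28,5],[32,0]]
[[28,8],[36,0]]
[[0,16],[15,0],[28,8],[36,0]]
[[0,16],[26,0],[28,8],[36,0]]
[[0,16],[26,0],[28,8],[36,0]]
[[0,16],[26,15],[29,8],[36,0]]
[[0,16],[26,15],[29,8],[36,0]]
[[0,16],[26,15],[29,8],[36,0]]
[[0,16],[26,15],[35,8],[36,0]]
[[0,16],[17,20],[26,15],[35,8],[36,0]]
[[0,16],[17,20],[26,15],[31,17],[35,8],[36,0]]
[[0,16],[17,20],[26,15],[31,17],[35,8],[36,0]]
[[0,16],[17,20],[26,15],[31,17],[35,8],[36,0]]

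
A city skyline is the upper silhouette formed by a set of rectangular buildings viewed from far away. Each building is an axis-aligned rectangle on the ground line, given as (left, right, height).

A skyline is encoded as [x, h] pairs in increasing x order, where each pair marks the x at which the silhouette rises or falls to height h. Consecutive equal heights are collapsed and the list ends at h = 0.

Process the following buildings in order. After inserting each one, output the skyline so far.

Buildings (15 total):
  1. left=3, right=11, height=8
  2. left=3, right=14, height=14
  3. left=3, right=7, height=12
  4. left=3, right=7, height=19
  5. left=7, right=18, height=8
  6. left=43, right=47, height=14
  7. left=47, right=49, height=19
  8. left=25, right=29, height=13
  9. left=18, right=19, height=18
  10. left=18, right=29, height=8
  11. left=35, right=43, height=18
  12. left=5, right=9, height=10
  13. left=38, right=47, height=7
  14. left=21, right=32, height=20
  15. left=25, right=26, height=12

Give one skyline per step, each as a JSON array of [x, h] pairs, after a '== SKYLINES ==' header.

== SKYLINES ==
[[3,8],[11,0]]
[[3,14],[14,0]]
[[3,14],[14,0]]
[[3,19],[7,14],[14,0]]
[[3,19],[7,14],[14,8],[18,0]]
[[3,19],[7,14],[14,8],[18,0],[43,14],[47,0]]
[[3,19],[7,14],[14,8],[18,0],[43,14],[47,19],[49,0]]
[[3,19],[7,14],[14,8],[18,0],[25,13],[29,0],[43,14],[47,19],[49,0]]
[[3,19],[7,14],[14,8],[18,18],[19,0],[25,13],[29,0],[43,14],[47,19],[49,0]]
[[3,19],[7,14],[14,8],[18,18],[19,8],[25,13],[29,0],[43,14],[47,19],[49,0]]
[[3,19],[7,14],[14,8],[18,18],[19,8],[25,13],[29,0],[35,18],[43,14],[47,19],[49,0]]
[[3,19],[7,14],[14,8],[18,18],[19,8],[25,13],[29,0],[35,18],[43,14],[47,19],[49,0]]
[[3,19],[7,14],[14,8],[18,18],[19,8],[25,13],[29,0],[35,18],[43,14],[47,19],[49,0]]
[[3,19],[7,14],[14,8],[18,18],[19,8],[21,20],[32,0],[35,18],[43,14],[47,19],[49,0]]
[[3,19],[7,14],[14,8],[18,18],[19,8],[21,20],[32,0],[35,18],[43,14],[47,19],[49,0]]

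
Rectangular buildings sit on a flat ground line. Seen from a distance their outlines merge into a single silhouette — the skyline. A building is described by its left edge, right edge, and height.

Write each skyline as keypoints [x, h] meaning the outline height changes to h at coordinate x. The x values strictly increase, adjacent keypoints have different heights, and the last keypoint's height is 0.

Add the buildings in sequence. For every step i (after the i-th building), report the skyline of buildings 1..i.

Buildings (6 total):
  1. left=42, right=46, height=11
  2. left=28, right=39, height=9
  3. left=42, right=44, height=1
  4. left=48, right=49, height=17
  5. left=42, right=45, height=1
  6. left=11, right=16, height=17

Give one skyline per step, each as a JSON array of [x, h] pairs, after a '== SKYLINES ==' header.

== SKYLINES ==
[[42,11],[46,0]]
[[28,9],[39,0],[42,11],[46,0]]
[[28,9],[39,0],[42,11],[46,0]]
[[28,9],[39,0],[42,11],[46,0],[48,17],[49,0]]
[[28,9],[39,0],[42,11],[46,0],[48,17],[49,0]]
[[11,17],[16,0],[28,9],[39,0],[42,11],[46,0],[48,17],[49,0]]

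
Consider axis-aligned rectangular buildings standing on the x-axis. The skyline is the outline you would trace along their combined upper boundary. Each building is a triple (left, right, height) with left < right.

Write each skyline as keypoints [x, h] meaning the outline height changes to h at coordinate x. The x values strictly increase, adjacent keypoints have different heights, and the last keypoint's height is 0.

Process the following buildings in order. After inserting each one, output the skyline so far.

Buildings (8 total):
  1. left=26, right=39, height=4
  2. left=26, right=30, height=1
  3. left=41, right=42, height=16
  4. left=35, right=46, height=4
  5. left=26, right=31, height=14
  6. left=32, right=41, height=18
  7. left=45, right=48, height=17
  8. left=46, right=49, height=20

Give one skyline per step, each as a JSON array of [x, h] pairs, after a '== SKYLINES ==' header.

== SKYLINES ==
[[26,4],[39,0]]
[[26,4],[39,0]]
[[26,4],[39,0],[41,16],[42,0]]
[[26,4],[41,16],[42,4],[46,0]]
[[26,14],[31,4],[41,16],[42,4],[46,0]]
[[26,14],[31,4],[32,18],[41,16],[42,4],[46,0]]
[[26,14],[31,4],[32,18],[41,16],[42,4],[45,17],[48,0]]
[[26,14],[31,4],[32,18],[41,16],[42,4],[45,17],[46,20],[49,0]]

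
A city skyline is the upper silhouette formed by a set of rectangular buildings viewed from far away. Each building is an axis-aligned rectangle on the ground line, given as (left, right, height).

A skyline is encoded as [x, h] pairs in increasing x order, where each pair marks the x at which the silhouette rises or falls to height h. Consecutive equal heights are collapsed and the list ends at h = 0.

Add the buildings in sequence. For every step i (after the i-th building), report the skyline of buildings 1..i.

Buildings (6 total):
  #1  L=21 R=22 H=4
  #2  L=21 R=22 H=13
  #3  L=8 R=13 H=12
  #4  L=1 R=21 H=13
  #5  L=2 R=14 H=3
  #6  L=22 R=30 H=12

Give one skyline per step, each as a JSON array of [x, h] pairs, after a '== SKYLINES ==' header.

== SKYLINES ==
[[21,4],[22,0]]
[[21,13],[22,0]]
[[8,12],[13,0],[21,13],[22,0]]
[[1,13],[22,0]]
[[1,13],[22,0]]
[[1,13],[22,12],[30,0]]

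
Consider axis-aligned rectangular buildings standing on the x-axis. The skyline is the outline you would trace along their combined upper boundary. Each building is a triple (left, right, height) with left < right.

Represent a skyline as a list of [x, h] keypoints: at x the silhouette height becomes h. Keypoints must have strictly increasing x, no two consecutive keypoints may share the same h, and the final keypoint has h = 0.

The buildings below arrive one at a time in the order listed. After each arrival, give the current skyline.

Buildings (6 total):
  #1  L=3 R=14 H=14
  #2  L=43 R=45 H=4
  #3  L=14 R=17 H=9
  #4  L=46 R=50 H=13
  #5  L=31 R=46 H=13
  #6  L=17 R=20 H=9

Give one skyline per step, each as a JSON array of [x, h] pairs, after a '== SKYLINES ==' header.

== SKYLINES ==
[[3,14],[14,0]]
[[3,14],[14,0],[43,4],[45,0]]
[[3,14],[14,9],[17,0],[43,4],[45,0]]
[[3,14],[14,9],[17,0],[43,4],[45,0],[46,13],[50,0]]
[[3,14],[14,9],[17,0],[31,13],[50,0]]
[[3,14],[14,9],[20,0],[31,13],[50,0]]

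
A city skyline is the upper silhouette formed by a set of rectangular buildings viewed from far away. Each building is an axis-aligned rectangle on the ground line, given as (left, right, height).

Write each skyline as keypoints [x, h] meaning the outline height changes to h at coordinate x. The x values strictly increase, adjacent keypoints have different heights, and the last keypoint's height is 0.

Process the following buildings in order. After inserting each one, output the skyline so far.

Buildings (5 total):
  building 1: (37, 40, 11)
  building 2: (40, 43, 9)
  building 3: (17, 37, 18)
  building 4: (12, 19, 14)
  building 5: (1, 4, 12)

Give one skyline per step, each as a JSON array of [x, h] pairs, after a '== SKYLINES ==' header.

== SKYLINES ==
[[37,11],[40,0]]
[[37,11],[40,9],[43,0]]
[[17,18],[37,11],[40,9],[43,0]]
[[12,14],[17,18],[37,11],[40,9],[43,0]]
[[1,12],[4,0],[12,14],[17,18],[37,11],[40,9],[43,0]]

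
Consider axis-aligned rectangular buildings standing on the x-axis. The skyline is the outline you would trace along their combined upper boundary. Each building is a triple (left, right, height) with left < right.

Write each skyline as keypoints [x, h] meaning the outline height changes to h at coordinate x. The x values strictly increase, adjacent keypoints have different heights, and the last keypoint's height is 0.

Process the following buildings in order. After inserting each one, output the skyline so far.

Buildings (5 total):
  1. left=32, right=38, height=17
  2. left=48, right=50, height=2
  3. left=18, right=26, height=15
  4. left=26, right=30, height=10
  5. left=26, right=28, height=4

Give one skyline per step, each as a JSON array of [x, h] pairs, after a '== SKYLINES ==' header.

== SKYLINES ==
[[32,17],[38,0]]
[[32,17],[38,0],[48,2],[50,0]]
[[18,15],[26,0],[32,17],[38,0],[48,2],[50,0]]
[[18,15],[26,10],[30,0],[32,17],[38,0],[48,2],[50,0]]
[[18,15],[26,10],[30,0],[32,17],[38,0],[48,2],[50,0]]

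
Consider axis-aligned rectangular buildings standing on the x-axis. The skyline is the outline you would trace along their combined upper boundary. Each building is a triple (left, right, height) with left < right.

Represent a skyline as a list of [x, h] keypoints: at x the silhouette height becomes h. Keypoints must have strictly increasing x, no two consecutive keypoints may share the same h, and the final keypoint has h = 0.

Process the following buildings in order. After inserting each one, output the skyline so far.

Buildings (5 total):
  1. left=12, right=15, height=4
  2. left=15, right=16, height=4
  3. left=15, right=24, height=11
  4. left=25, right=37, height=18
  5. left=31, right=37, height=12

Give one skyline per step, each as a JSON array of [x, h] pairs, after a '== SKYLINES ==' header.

== SKYLINES ==
[[12,4],[15,0]]
[[12,4],[16,0]]
[[12,4],[15,11],[24,0]]
[[12,4],[15,11],[24,0],[25,18],[37,0]]
[[12,4],[15,11],[24,0],[25,18],[37,0]]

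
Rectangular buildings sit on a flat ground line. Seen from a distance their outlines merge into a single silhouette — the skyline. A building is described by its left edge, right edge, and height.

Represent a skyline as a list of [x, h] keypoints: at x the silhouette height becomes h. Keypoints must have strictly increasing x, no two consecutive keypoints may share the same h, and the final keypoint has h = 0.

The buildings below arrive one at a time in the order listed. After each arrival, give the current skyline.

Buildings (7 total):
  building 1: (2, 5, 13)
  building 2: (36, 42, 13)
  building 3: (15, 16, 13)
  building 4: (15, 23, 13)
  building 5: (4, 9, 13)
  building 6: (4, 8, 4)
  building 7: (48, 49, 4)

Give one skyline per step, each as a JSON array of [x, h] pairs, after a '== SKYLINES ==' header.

== SKYLINES ==
[[2,13],[5,0]]
[[2,13],[5,0],[36,13],[42,0]]
[[2,13],[5,0],[15,13],[16,0],[36,13],[42,0]]
[[2,13],[5,0],[15,13],[23,0],[36,13],[42,0]]
[[2,13],[9,0],[15,13],[23,0],[36,13],[42,0]]
[[2,13],[9,0],[15,13],[23,0],[36,13],[42,0]]
[[2,13],[9,0],[15,13],[23,0],[36,13],[42,0],[48,4],[49,0]]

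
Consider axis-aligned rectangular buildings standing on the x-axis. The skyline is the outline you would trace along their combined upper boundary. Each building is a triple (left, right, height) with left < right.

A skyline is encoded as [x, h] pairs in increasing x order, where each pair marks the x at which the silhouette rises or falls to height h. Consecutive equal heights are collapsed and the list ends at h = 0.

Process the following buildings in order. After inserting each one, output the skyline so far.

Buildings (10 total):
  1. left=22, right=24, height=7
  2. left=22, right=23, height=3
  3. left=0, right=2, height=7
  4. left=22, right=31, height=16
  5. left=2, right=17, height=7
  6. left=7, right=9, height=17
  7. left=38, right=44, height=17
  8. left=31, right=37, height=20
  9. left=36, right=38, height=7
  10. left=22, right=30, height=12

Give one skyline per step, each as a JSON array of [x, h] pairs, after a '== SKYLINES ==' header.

== SKYLINES ==
[[22,7],[24,0]]
[[22,7],[24,0]]
[[0,7],[2,0],[22,7],[24,0]]
[[0,7],[2,0],[22,16],[31,0]]
[[0,7],[17,0],[22,16],[31,0]]
[[0,7],[7,17],[9,7],[17,0],[22,16],[31,0]]
[[0,7],[7,17],[9,7],[17,0],[22,16],[31,0],[38,17],[44,0]]
[[0,7],[7,17],[9,7],[17,0],[22,16],[31,20],[37,0],[38,17],[44,0]]
[[0,7],[7,17],[9,7],[17,0],[22,16],[31,20],[37,7],[38,17],[44,0]]
[[0,7],[7,17],[9,7],[17,0],[22,16],[31,20],[37,7],[38,17],[44,0]]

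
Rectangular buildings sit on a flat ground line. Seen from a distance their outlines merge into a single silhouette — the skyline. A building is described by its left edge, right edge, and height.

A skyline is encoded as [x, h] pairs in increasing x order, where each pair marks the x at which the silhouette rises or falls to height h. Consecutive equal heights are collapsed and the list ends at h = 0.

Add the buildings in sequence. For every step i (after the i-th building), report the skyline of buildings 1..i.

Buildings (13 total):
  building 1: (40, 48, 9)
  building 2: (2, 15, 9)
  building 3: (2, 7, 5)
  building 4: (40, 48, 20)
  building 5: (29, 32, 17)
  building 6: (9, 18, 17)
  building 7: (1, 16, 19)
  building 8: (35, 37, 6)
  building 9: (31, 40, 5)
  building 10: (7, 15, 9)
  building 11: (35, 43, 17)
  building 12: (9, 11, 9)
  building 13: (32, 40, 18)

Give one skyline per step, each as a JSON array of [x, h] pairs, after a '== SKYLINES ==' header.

== SKYLINES ==
[[40,9],[48,0]]
[[2,9],[15,0],[40,9],[48,0]]
[[2,9],[15,0],[40,9],[48,0]]
[[2,9],[15,0],[40,20],[48,0]]
[[2,9],[15,0],[29,17],[32,0],[40,20],[48,0]]
[[2,9],[9,17],[18,0],[29,17],[32,0],[40,20],[48,0]]
[[1,19],[16,17],[18,0],[29,17],[32,0],[40,20],[48,0]]
[[1,19],[16,17],[18,0],[29,17],[32,0],[35,6],[37,0],[40,20],[48,0]]
[[1,19],[16,17],[18,0],[29,17],[32,5],[35,6],[37,5],[40,20],[48,0]]
[[1,19],[16,17],[18,0],[29,17],[32,5],[35,6],[37,5],[40,20],[48,0]]
[[1,19],[16,17],[18,0],[29,17],[32,5],[35,17],[40,20],[48,0]]
[[1,19],[16,17],[18,0],[29,17],[32,5],[35,17],[40,20],[48,0]]
[[1,19],[16,17],[18,0],[29,17],[32,18],[40,20],[48,0]]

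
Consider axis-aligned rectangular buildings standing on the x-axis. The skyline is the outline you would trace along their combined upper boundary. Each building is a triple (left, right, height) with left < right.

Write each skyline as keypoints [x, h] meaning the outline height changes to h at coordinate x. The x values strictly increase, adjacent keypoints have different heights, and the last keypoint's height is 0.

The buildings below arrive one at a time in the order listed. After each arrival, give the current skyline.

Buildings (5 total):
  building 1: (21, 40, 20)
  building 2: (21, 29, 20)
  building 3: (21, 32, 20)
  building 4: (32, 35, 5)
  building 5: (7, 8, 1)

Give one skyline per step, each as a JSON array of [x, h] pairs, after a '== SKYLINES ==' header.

== SKYLINES ==
[[21,20],[40,0]]
[[21,20],[40,0]]
[[21,20],[40,0]]
[[21,20],[40,0]]
[[7,1],[8,0],[21,20],[40,0]]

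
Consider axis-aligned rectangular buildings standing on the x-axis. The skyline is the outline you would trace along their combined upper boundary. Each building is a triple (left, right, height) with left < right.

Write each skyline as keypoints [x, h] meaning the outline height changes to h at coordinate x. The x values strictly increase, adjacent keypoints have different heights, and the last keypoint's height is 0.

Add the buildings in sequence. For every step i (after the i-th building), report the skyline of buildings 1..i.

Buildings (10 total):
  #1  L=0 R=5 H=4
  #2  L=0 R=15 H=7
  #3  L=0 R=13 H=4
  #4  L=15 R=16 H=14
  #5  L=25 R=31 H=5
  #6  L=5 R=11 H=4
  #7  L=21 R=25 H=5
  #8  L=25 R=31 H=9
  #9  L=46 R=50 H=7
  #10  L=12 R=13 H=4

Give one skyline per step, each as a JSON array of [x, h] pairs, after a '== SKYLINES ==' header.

== SKYLINES ==
[[0,4],[5,0]]
[[0,7],[15,0]]
[[0,7],[15,0]]
[[0,7],[15,14],[16,0]]
[[0,7],[15,14],[16,0],[25,5],[31,0]]
[[0,7],[15,14],[16,0],[25,5],[31,0]]
[[0,7],[15,14],[16,0],[21,5],[31,0]]
[[0,7],[15,14],[16,0],[21,5],[25,9],[31,0]]
[[0,7],[15,14],[16,0],[21,5],[25,9],[31,0],[46,7],[50,0]]
[[0,7],[15,14],[16,0],[21,5],[25,9],[31,0],[46,7],[50,0]]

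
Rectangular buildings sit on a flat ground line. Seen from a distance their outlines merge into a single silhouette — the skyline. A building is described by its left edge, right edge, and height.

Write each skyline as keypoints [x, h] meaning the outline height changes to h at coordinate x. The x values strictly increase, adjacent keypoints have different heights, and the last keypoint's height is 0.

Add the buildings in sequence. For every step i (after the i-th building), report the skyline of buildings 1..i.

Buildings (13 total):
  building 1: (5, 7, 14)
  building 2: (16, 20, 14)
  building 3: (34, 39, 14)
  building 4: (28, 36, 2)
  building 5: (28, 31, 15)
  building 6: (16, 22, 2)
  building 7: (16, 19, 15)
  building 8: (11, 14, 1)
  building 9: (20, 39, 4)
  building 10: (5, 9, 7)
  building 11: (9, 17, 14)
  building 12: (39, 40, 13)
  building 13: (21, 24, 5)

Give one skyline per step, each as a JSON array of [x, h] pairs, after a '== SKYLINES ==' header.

== SKYLINES ==
[[5,14],[7,0]]
[[5,14],[7,0],[16,14],[20,0]]
[[5,14],[7,0],[16,14],[20,0],[34,14],[39,0]]
[[5,14],[7,0],[16,14],[20,0],[28,2],[34,14],[39,0]]
[[5,14],[7,0],[16,14],[20,0],[28,15],[31,2],[34,14],[39,0]]
[[5,14],[7,0],[16,14],[20,2],[22,0],[28,15],[31,2],[34,14],[39,0]]
[[5,14],[7,0],[16,15],[19,14],[20,2],[22,0],[28,15],[31,2],[34,14],[39,0]]
[[5,14],[7,0],[11,1],[14,0],[16,15],[19,14],[20,2],[22,0],[28,15],[31,2],[34,14],[39,0]]
[[5,14],[7,0],[11,1],[14,0],[16,15],[19,14],[20,4],[28,15],[31,4],[34,14],[39,0]]
[[5,14],[7,7],[9,0],[11,1],[14,0],[16,15],[19,14],[20,4],[28,15],[31,4],[34,14],[39,0]]
[[5,14],[7,7],[9,14],[16,15],[19,14],[20,4],[28,15],[31,4],[34,14],[39,0]]
[[5,14],[7,7],[9,14],[16,15],[19,14],[20,4],[28,15],[31,4],[34,14],[39,13],[40,0]]
[[5,14],[7,7],[9,14],[16,15],[19,14],[20,4],[21,5],[24,4],[28,15],[31,4],[34,14],[39,13],[40,0]]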